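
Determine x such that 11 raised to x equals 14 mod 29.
5

Baby-step giant-step with step n = ⌈√29⌉ = 6.
Baby steps 11^j mod 29 (j:value) for j=0..5: 0:1, 1:11, 2:5, 3:26, 4:25, 5:14.
h = 14 is already in the table at j=5, so x = 5.
Check: 11^5 ≡ 14 (mod 29).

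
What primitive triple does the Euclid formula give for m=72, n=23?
(4655, 3312, 5713)

Euclid's formula: a = m² - n², b = 2mn, c = m² + n²
m = 72, n = 23
a = 72² - 23² = 5184 - 529 = 4655
b = 2 × 72 × 23 = 3312
c = 72² + 23² = 5184 + 529 = 5713
Verification: 4655² + 3312² = 21669025 + 10969344 = 32638369 = 5713² ✓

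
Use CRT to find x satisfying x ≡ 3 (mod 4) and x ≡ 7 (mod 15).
7

Using Chinese Remainder Theorem:
M = 4 × 15 = 60
M1 = 15, M2 = 4
y1 = 15^(-1) mod 4 = 3
y2 = 4^(-1) mod 15 = 4
x = (3×15×3 + 7×4×4) mod 60 = 7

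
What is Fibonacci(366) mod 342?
8

Matrix identity: Q^n = [[F_(n+1), F_n], [F_n, F_(n-1)]] with Q = [[1,1],[1,0]].
n = 366 = 101101110₂. Square-and-multiply, entries mod 342:
Q^1 = [[1,1],[1,0]]
Q^2 = (Q^1)² = [[2,1],[1,1]]
Q^5 = (Q^2)²·Q = [[8,5],[5,3]]
Q^11 = (Q^5)²·Q = [[144,89],[89,55]]
Q^22 = (Q^11)² = [[271,269],[269,2]]
Q^45 = (Q^22)²·Q = [[17,110],[110,249]]
Q^91 = (Q^45)²·Q = [[267,77],[77,190]]
Q^183 = (Q^91)²·Q = [[231,268],[268,305]]
Q^366 = (Q^183)² = [[13,8],[8,5]]
F_366 mod 342 = Q^366[0][1] = 8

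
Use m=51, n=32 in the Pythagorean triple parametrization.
(1577, 3264, 3625)

Euclid's formula: a = m² - n², b = 2mn, c = m² + n²
m = 51, n = 32
a = 51² - 32² = 2601 - 1024 = 1577
b = 2 × 51 × 32 = 3264
c = 51² + 32² = 2601 + 1024 = 3625
Verification: 1577² + 3264² = 2486929 + 10653696 = 13140625 = 3625² ✓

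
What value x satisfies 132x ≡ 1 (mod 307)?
207

gcd(132, 307) = 1, so the inverse exists.
Extended Euclidean algorithm on (307, 132):
307 = 2 × 132 + 43  ⟹  43 = (1)·307 + (-2)·132
132 = 3 × 43 + 3  ⟹  3 = (-3)·307 + (7)·132
43 = 14 × 3 + 1  ⟹  1 = (43)·307 + (-100)·132
So (-100)·132 ≡ 1 (mod 307), i.e. 132^(-1) ≡ -100 ≡ 207 (mod 307).
Check: 132 × 207 = 27324 ≡ 1 (mod 307)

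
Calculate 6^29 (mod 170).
146

Repeated squaring. Binary of 29 = 11101.
6^1 ≡ 6 (mod 170); 6^2 ≡ 36 (mod 170); 6^4 ≡ 106 (mod 170); 6^8 ≡ 16 (mod 170); 6^16 ≡ 86 (mod 170)
6^29 = 6^1 × 6^4 × 6^8 × 6^16 ≡ 146 (mod 170)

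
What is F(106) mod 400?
183

Matrix identity: Q^n = [[F_(n+1), F_n], [F_n, F_(n-1)]] with Q = [[1,1],[1,0]].
n = 106 = 1101010₂. Square-and-multiply, entries mod 400:
Q^1 = [[1,1],[1,0]]
Q^3 = (Q^1)²·Q = [[3,2],[2,1]]
Q^6 = (Q^3)² = [[13,8],[8,5]]
Q^13 = (Q^6)²·Q = [[377,233],[233,144]]
Q^26 = (Q^13)² = [[18,193],[193,225]]
Q^53 = (Q^26)²·Q = [[72,373],[373,99]]
Q^106 = (Q^53)² = [[313,183],[183,130]]
F_106 mod 400 = Q^106[0][1] = 183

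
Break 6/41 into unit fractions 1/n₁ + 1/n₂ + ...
1/7 + 1/287

Greedy algorithm:
6/41: ceiling(41/6) = 7, use 1/7
1/287: ceiling(287/1) = 287, use 1/287
Result: 6/41 = 1/7 + 1/287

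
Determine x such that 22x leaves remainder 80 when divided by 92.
x ≡ 12 (mod 46)

gcd(22, 92) = 2, which divides 80, so solutions exist.
Divide through by 2: 11x ≡ 40 (mod 46).
Find 11^(-1) mod 46 by the extended Euclidean algorithm:
46 = 4 × 11 + 2  ⟹  2 = (1)·46 + (-4)·11
11 = 5 × 2 + 1  ⟹  1 = (-5)·46 + (21)·11
So (21)·11 ≡ 1 (mod 46), i.e. 11^(-1) ≡ 21 (mod 46).
x ≡ 21 × 40 = 840 ≡ 12 (mod 46).
Check: 22 × 12 = 264 ≡ 80 (mod 92).
x ≡ 12 (mod 46), giving 2 solutions mod 92.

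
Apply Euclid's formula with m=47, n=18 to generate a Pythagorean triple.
(1885, 1692, 2533)

Euclid's formula: a = m² - n², b = 2mn, c = m² + n²
m = 47, n = 18
a = 47² - 18² = 2209 - 324 = 1885
b = 2 × 47 × 18 = 1692
c = 47² + 18² = 2209 + 324 = 2533
Verification: 1885² + 1692² = 3553225 + 2862864 = 6416089 = 2533² ✓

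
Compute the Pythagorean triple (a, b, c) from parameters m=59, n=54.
(565, 6372, 6397)

Euclid's formula: a = m² - n², b = 2mn, c = m² + n²
m = 59, n = 54
a = 59² - 54² = 3481 - 2916 = 565
b = 2 × 59 × 54 = 6372
c = 59² + 54² = 3481 + 2916 = 6397
Verification: 565² + 6372² = 319225 + 40602384 = 40921609 = 6397² ✓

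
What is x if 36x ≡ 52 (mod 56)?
x ≡ 3 (mod 14)

gcd(36, 56) = 4, which divides 52, so solutions exist.
Divide through by 4: 9x ≡ 13 (mod 14).
Find 9^(-1) mod 14 by the extended Euclidean algorithm:
14 = 1 × 9 + 5  ⟹  5 = (1)·14 + (-1)·9
9 = 1 × 5 + 4  ⟹  4 = (-1)·14 + (2)·9
5 = 1 × 4 + 1  ⟹  1 = (2)·14 + (-3)·9
So (-3)·9 ≡ 1 (mod 14), i.e. 9^(-1) ≡ -3 ≡ 11 (mod 14).
x ≡ 11 × 13 = 143 ≡ 3 (mod 14).
Check: 36 × 3 = 108 ≡ 52 (mod 56).
x ≡ 3 (mod 14), giving 4 solutions mod 56.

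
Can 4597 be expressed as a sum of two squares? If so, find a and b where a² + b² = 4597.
41² + 54² (a=41, b=54)

Factorization: 4597 = 4597
By Fermat: n is sum of two squares iff every prime p ≡ 3 (mod 4) appears to even power.
All primes ≡ 3 (mod 4) appear to even power.
Search a = 0, 1, 2, … for 4597 - a² a perfect square: first hit at a = 41: 4597 - 1681 = 2916 = 54².
4597 = 41² + 54² = 1681 + 2916 ✓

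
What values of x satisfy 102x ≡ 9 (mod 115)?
x ≡ 17 (mod 115)

gcd(102, 115) = 1, which divides 9, so solutions exist.
Find 102^(-1) mod 115 by the extended Euclidean algorithm:
115 = 1 × 102 + 13  ⟹  13 = (1)·115 + (-1)·102
102 = 7 × 13 + 11  ⟹  11 = (-7)·115 + (8)·102
13 = 1 × 11 + 2  ⟹  2 = (8)·115 + (-9)·102
11 = 5 × 2 + 1  ⟹  1 = (-47)·115 + (53)·102
So (53)·102 ≡ 1 (mod 115), i.e. 102^(-1) ≡ 53 (mod 115).
x ≡ 53 × 9 = 477 ≡ 17 (mod 115).
Check: 102 × 17 = 1734 ≡ 9 (mod 115).
Unique solution: x ≡ 17 (mod 115)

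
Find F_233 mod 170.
33

Matrix identity: Q^n = [[F_(n+1), F_n], [F_n, F_(n-1)]] with Q = [[1,1],[1,0]].
n = 233 = 11101001₂. Square-and-multiply, entries mod 170:
Q^1 = [[1,1],[1,0]]
Q^3 = (Q^1)²·Q = [[3,2],[2,1]]
Q^7 = (Q^3)²·Q = [[21,13],[13,8]]
Q^14 = (Q^7)² = [[100,37],[37,63]]
Q^29 = (Q^14)²·Q = [[60,149],[149,81]]
Q^58 = (Q^29)² = [[131,99],[99,32]]
Q^116 = (Q^58)² = [[102,157],[157,115]]
Q^233 = (Q^116)²·Q = [[102,33],[33,69]]
F_233 mod 170 = Q^233[0][1] = 33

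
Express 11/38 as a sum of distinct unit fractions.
1/4 + 1/26 + 1/988

Greedy algorithm:
11/38: ceiling(38/11) = 4, use 1/4
3/76: ceiling(76/3) = 26, use 1/26
1/988: ceiling(988/1) = 988, use 1/988
Result: 11/38 = 1/4 + 1/26 + 1/988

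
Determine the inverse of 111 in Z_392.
279

gcd(111, 392) = 1, so the inverse exists.
Extended Euclidean algorithm on (392, 111):
392 = 3 × 111 + 59  ⟹  59 = (1)·392 + (-3)·111
111 = 1 × 59 + 52  ⟹  52 = (-1)·392 + (4)·111
59 = 1 × 52 + 7  ⟹  7 = (2)·392 + (-7)·111
52 = 7 × 7 + 3  ⟹  3 = (-15)·392 + (53)·111
7 = 2 × 3 + 1  ⟹  1 = (32)·392 + (-113)·111
So (-113)·111 ≡ 1 (mod 392), i.e. 111^(-1) ≡ -113 ≡ 279 (mod 392).
Check: 111 × 279 = 30969 ≡ 1 (mod 392)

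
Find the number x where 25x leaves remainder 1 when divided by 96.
73

gcd(25, 96) = 1, so the inverse exists.
Extended Euclidean algorithm on (96, 25):
96 = 3 × 25 + 21  ⟹  21 = (1)·96 + (-3)·25
25 = 1 × 21 + 4  ⟹  4 = (-1)·96 + (4)·25
21 = 5 × 4 + 1  ⟹  1 = (6)·96 + (-23)·25
So (-23)·25 ≡ 1 (mod 96), i.e. 25^(-1) ≡ -23 ≡ 73 (mod 96).
Check: 25 × 73 = 1825 ≡ 1 (mod 96)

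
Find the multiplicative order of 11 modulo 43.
7

43 is prime, so ord(11) divides φ(43) = 42.
Divisors of 42: 1, 2, 3, 6, 7, 14, 21, 42.
Repeated squaring: 11^1 ≡ 11, 11^2 ≡ 35, 11^4 ≡ 21, 11^8 ≡ 11, 11^16 ≡ 35, 11^32 ≡ 21 (mod 43).
Test 11^d mod 43 for each divisor d in increasing order:
11^1 ≡ 11
11^2 ≡ 35
11^3 = 11^2·11^1 ≡ 41
11^6 = 11^4·11^2 ≡ 4
11^7 = 11^4·11^2·11^1 ≡ 1  ← first divisor giving 1
The order is 7.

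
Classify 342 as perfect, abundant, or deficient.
abundant

Proper divisors of 342: sum = 1 + 2 + 3 + 6 + 9 + 18 + 19 + 38 + 57 + 114 + 171 = 438
Since 438 > 342, 342 is abundant.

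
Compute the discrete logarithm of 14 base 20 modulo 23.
13

Baby-step giant-step with step n = ⌈√23⌉ = 5.
Baby steps 20^j mod 23 (j:value) for j=0..4: 0:1, 1:20, 2:9, 3:19, 4:12.
Giant-step multiplier: 20^(-5) ≡ 20^(22-5) = 20^17 ≡ 7 (mod 23).
Giant steps γ_i = 14·7^i mod 23: γ_0=14, γ_1=6, γ_2=19 (in table at j=3).
x = i·n + j = 2·5 + 3 = 13.
Check: 20^13 ≡ 14 (mod 23).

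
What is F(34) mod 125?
12

Matrix identity: Q^n = [[F_(n+1), F_n], [F_n, F_(n-1)]] with Q = [[1,1],[1,0]].
n = 34 = 100010₂. Square-and-multiply, entries mod 125:
Q^1 = [[1,1],[1,0]]
Q^2 = (Q^1)² = [[2,1],[1,1]]
Q^4 = (Q^2)² = [[5,3],[3,2]]
Q^8 = (Q^4)² = [[34,21],[21,13]]
Q^17 = (Q^8)²·Q = [[84,97],[97,112]]
Q^34 = (Q^17)² = [[90,12],[12,78]]
F_34 mod 125 = Q^34[0][1] = 12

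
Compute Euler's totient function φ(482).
240

482 = 2 × 241
φ(n) = n × ∏(1 - 1/p) for each prime p dividing n
φ(482) = 482 × (1 - 1/2) × (1 - 1/241) = 240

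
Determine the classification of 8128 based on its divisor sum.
perfect

Proper divisors of 8128: sum = 1 + 2 + 4 + 8 + 16 + 32 + 64 + 127 + 254 + 508 + 1016 + 2032 + 4064 = 8128
Since 8128 = 8128, 8128 is perfect.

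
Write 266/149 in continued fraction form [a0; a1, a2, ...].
[1; 1, 3, 1, 1, 1, 10]

Euclidean algorithm steps:
266 = 1 × 149 + 117
149 = 1 × 117 + 32
117 = 3 × 32 + 21
32 = 1 × 21 + 11
21 = 1 × 11 + 10
11 = 1 × 10 + 1
10 = 10 × 1 + 0
Continued fraction: [1; 1, 3, 1, 1, 1, 10]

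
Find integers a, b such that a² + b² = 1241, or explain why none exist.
4² + 35² (a=4, b=35)

Factorization: 1241 = 17 × 73
By Fermat: n is sum of two squares iff every prime p ≡ 3 (mod 4) appears to even power.
All primes ≡ 3 (mod 4) appear to even power.
Search a = 0, 1, 2, … for 1241 - a² a perfect square: first hit at a = 4: 1241 - 16 = 1225 = 35².
1241 = 4² + 35² = 16 + 1225 ✓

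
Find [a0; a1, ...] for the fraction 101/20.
[5; 20]

Euclidean algorithm steps:
101 = 5 × 20 + 1
20 = 20 × 1 + 0
Continued fraction: [5; 20]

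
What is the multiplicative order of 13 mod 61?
3

61 is prime, so ord(13) divides φ(61) = 60.
Divisors of 60: 1, 2, 3, 4, 5, 6, 10, 12, 15, 20, 30, 60.
Repeated squaring: 13^1 ≡ 13, 13^2 ≡ 47, 13^4 ≡ 13, 13^8 ≡ 47, 13^16 ≡ 13, 13^32 ≡ 47 (mod 61).
Test 13^d mod 61 for each divisor d in increasing order:
13^1 ≡ 13
13^2 ≡ 47
13^3 = 13^2·13^1 ≡ 1  ← first divisor giving 1
The order is 3.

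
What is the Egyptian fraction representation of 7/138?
1/20 + 1/1380

Greedy algorithm:
7/138: ceiling(138/7) = 20, use 1/20
1/1380: ceiling(1380/1) = 1380, use 1/1380
Result: 7/138 = 1/20 + 1/1380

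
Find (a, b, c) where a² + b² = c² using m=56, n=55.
(111, 6160, 6161)

Euclid's formula: a = m² - n², b = 2mn, c = m² + n²
m = 56, n = 55
a = 56² - 55² = 3136 - 3025 = 111
b = 2 × 56 × 55 = 6160
c = 56² + 55² = 3136 + 3025 = 6161
Verification: 111² + 6160² = 12321 + 37945600 = 37957921 = 6161² ✓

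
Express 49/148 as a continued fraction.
[0; 3, 49]

Euclidean algorithm steps:
49 = 0 × 148 + 49
148 = 3 × 49 + 1
49 = 49 × 1 + 0
Continued fraction: [0; 3, 49]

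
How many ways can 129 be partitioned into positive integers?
4835271870

p(n) counts ways to write n as a sum of positive integers (order ignored).
Euler's pentagonal recurrence: p(k) = p(k-1) + p(k-2) - p(k-5) - p(k-7) + p(k-12) + p(k-15) - ... (offsets j(3j∓1)/2, signs ++--, p(0)=1, p(<0)=0).
DP table for k = 0..128: p(0)=1, p(1)=1, p(2)=2, p(3)=3, p(4)=5, p(5)=7, p(6)=11, p(7)=15, p(8)=22, p(9)=30, p(10)=42, p(11)=56, p(12)=77, p(13)=101, p(14)=135, p(15)=176, p(16)=231, p(17)=297, p(18)=385, p(19)=490, p(20)=627, p(21)=792, p(22)=1002, p(23)=1255, p(24)=1575, p(25)=1958, p(26)=2436, p(27)=3010, p(28)=3718, p(29)=4565, p(30)=5604, p(31)=6842, p(32)=8349, p(33)=10143, p(34)=12310, p(35)=14883, p(36)=17977, p(37)=21637, p(38)=26015, p(39)=31185, p(40)=37338, p(41)=44583, p(42)=53174, p(43)=63261, p(44)=75175, p(45)=89134, p(46)=105558, p(47)=124754, p(48)=147273, p(49)=173525, p(50)=204226, p(51)=239943, p(52)=281589, p(53)=329931, p(54)=386155, p(55)=451276, p(56)=526823, p(57)=614154, p(58)=715220, p(59)=831820, p(60)=966467, p(61)=1121505, p(62)=1300156, p(63)=1505499, p(64)=1741630, p(65)=2012558, p(66)=2323520, p(67)=2679689, p(68)=3087735, p(69)=3554345, p(70)=4087968, p(71)=4697205, p(72)=5392783, p(73)=6185689, p(74)=7089500, p(75)=8118264, p(76)=9289091, p(77)=10619863, p(78)=12132164, p(79)=13848650, p(80)=15796476, p(81)=18004327, p(82)=20506255, p(83)=23338469, p(84)=26543660, p(85)=30167357, p(86)=34262962, p(87)=38887673, p(88)=44108109, p(89)=49995925, p(90)=56634173, p(91)=64112359, p(92)=72533807, p(93)=82010177, p(94)=92669720, p(95)=104651419, p(96)=118114304, p(97)=133230930, p(98)=150198136, p(99)=169229875, p(100)=190569292, p(101)=214481126, p(102)=241265379, p(103)=271248950, p(104)=304801365, p(105)=342325709, p(106)=384276336, p(107)=431149389, p(108)=483502844, p(109)=541946240, p(110)=607163746, p(111)=679903203, p(112)=761002156, p(113)=851376628, p(114)=952050665, p(115)=1064144451, p(116)=1188908248, p(117)=1327710076, p(118)=1482074143, p(119)=1653668665, p(120)=1844349560, p(121)=2056148051, p(122)=2291320912, p(123)=2552338241, p(124)=2841940500, p(125)=3163127352, p(126)=3519222692, p(127)=3913864295, p(128)=4351078600.
Final step: p(129) = p(128) + p(127) - p(124) - p(122) + p(117) + p(114) - p(107) - p(103) + p(94) + p(89) - p(78) - p(72) + p(59) + p(52) - p(37) - p(29) + p(12) + p(3)
= 4351078600 + 3913864295 - 2841940500 - 2291320912 + 1327710076 + 952050665 - 431149389 - 271248950 + 92669720 + 49995925 - 12132164 - 5392783 + 831820 + 281589 - 21637 - 4565 + 77 + 3
= 4835271870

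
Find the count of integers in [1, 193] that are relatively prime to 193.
192

193 = 193
φ(n) = n × ∏(1 - 1/p) for each prime p dividing n
φ(193) = 193 × (1 - 1/193) = 192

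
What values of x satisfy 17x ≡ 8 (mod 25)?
x ≡ 24 (mod 25)

gcd(17, 25) = 1, which divides 8, so solutions exist.
Find 17^(-1) mod 25 by the extended Euclidean algorithm:
25 = 1 × 17 + 8  ⟹  8 = (1)·25 + (-1)·17
17 = 2 × 8 + 1  ⟹  1 = (-2)·25 + (3)·17
So (3)·17 ≡ 1 (mod 25), i.e. 17^(-1) ≡ 3 (mod 25).
x ≡ 3 × 8 = 24 ≡ 24 (mod 25).
Check: 17 × 24 = 408 ≡ 8 (mod 25).
Unique solution: x ≡ 24 (mod 25)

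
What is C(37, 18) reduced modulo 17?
6

Using Lucas' theorem:
Write n=37 and k=18 in base 17:
n in base 17: [2, 3]
k in base 17: [1, 1]
C(37,18) mod 17 = ∏ C(n_i, k_i) mod 17
Digit binomials (mod 17): C(2,1) = 2; C(3,1) = 3
Product: 2 × 3 = 6 ≡ 6 (mod 17)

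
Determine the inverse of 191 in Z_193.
96

gcd(191, 193) = 1, so the inverse exists.
Extended Euclidean algorithm on (193, 191):
193 = 1 × 191 + 2  ⟹  2 = (1)·193 + (-1)·191
191 = 95 × 2 + 1  ⟹  1 = (-95)·193 + (96)·191
So (96)·191 ≡ 1 (mod 193), i.e. 191^(-1) ≡ 96 (mod 193).
Check: 191 × 96 = 18336 ≡ 1 (mod 193)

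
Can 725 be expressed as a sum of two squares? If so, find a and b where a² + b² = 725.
7² + 26² (a=7, b=26)

Factorization: 725 = 5^2 × 29
By Fermat: n is sum of two squares iff every prime p ≡ 3 (mod 4) appears to even power.
All primes ≡ 3 (mod 4) appear to even power.
Search a = 0, 1, 2, … for 725 - a² a perfect square: first hit at a = 7: 725 - 49 = 676 = 26².
725 = 7² + 26² = 49 + 676 ✓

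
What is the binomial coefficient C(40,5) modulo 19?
0

Using Lucas' theorem:
Write n=40 and k=5 in base 19:
n in base 19: [2, 2]
k in base 19: [0, 5]
C(40,5) mod 19 = ∏ C(n_i, k_i) mod 19
Digit binomials (mod 19): C(2,0) = 1; C(2,5) = 0 (k_i > n_i)
Product: 1 × 0 = 0 ≡ 0 (mod 19)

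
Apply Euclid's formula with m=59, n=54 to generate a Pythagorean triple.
(565, 6372, 6397)

Euclid's formula: a = m² - n², b = 2mn, c = m² + n²
m = 59, n = 54
a = 59² - 54² = 3481 - 2916 = 565
b = 2 × 59 × 54 = 6372
c = 59² + 54² = 3481 + 2916 = 6397
Verification: 565² + 6372² = 319225 + 40602384 = 40921609 = 6397² ✓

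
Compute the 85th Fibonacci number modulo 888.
737

Matrix identity: Q^n = [[F_(n+1), F_n], [F_n, F_(n-1)]] with Q = [[1,1],[1,0]].
n = 85 = 1010101₂. Square-and-multiply, entries mod 888:
Q^1 = [[1,1],[1,0]]
Q^2 = (Q^1)² = [[2,1],[1,1]]
Q^5 = (Q^2)²·Q = [[8,5],[5,3]]
Q^10 = (Q^5)² = [[89,55],[55,34]]
Q^21 = (Q^10)²·Q = [[839,290],[290,549]]
Q^42 = (Q^21)² = [[365,256],[256,109]]
Q^85 = (Q^42)²·Q = [[425,737],[737,576]]
F_85 mod 888 = Q^85[0][1] = 737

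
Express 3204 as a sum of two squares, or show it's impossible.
30² + 48² (a=30, b=48)

Factorization: 3204 = 2^2 × 3^2 × 89
By Fermat: n is sum of two squares iff every prime p ≡ 3 (mod 4) appears to even power.
All primes ≡ 3 (mod 4) appear to even power.
Search a = 0, 1, 2, … for 3204 - a² a perfect square: first hit at a = 30: 3204 - 900 = 2304 = 48².
3204 = 30² + 48² = 900 + 2304 ✓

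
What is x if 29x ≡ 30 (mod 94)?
x ≡ 14 (mod 94)

gcd(29, 94) = 1, which divides 30, so solutions exist.
Find 29^(-1) mod 94 by the extended Euclidean algorithm:
94 = 3 × 29 + 7  ⟹  7 = (1)·94 + (-3)·29
29 = 4 × 7 + 1  ⟹  1 = (-4)·94 + (13)·29
So (13)·29 ≡ 1 (mod 94), i.e. 29^(-1) ≡ 13 (mod 94).
x ≡ 13 × 30 = 390 ≡ 14 (mod 94).
Check: 29 × 14 = 406 ≡ 30 (mod 94).
Unique solution: x ≡ 14 (mod 94)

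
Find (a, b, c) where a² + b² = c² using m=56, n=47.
(927, 5264, 5345)

Euclid's formula: a = m² - n², b = 2mn, c = m² + n²
m = 56, n = 47
a = 56² - 47² = 3136 - 2209 = 927
b = 2 × 56 × 47 = 5264
c = 56² + 47² = 3136 + 2209 = 5345
Verification: 927² + 5264² = 859329 + 27709696 = 28569025 = 5345² ✓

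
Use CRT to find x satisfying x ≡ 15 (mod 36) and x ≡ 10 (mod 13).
231

Using Chinese Remainder Theorem:
M = 36 × 13 = 468
M1 = 13, M2 = 36
y1 = 13^(-1) mod 36 = 25
y2 = 36^(-1) mod 13 = 4
x = (15×13×25 + 10×36×4) mod 468 = 231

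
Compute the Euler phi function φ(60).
16

60 = 2^2 × 3 × 5
φ(n) = n × ∏(1 - 1/p) for each prime p dividing n
φ(60) = 60 × (1 - 1/2) × (1 - 1/3) × (1 - 1/5) = 16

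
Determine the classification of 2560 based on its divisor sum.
abundant

Proper divisors of 2560: sum = 1 + 2 + 4 + 5 + 8 + 10 + 16 + 20 + ... + 320 + 512 + 640 + 1280 (19 divisors) = 3578
Since 3578 > 2560, 2560 is abundant.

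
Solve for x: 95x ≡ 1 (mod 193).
128

gcd(95, 193) = 1, so the inverse exists.
Extended Euclidean algorithm on (193, 95):
193 = 2 × 95 + 3  ⟹  3 = (1)·193 + (-2)·95
95 = 31 × 3 + 2  ⟹  2 = (-31)·193 + (63)·95
3 = 1 × 2 + 1  ⟹  1 = (32)·193 + (-65)·95
So (-65)·95 ≡ 1 (mod 193), i.e. 95^(-1) ≡ -65 ≡ 128 (mod 193).
Check: 95 × 128 = 12160 ≡ 1 (mod 193)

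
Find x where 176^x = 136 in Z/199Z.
117

Baby-step giant-step with step n = ⌈√199⌉ = 15.
Baby steps 176^j mod 199 (j:value) for j=0..14: 0:1, 1:176, 2:131, 3:171, 4:47, 5:113, 6:187, 7:77, 8:20, 9:137, 10:33, 11:37, 12:144, 13:71, 14:158.
Giant-step multiplier: 176^(-15) ≡ 176^(198-15) = 176^183 ≡ 88 (mod 199).
Giant steps γ_i = 136·88^i mod 199: γ_0=136, γ_1=28, γ_2=76, γ_3=121, γ_4=101, γ_5=132, γ_6=74, γ_7=144 (in table at j=12).
x = i·n + j = 7·15 + 12 = 117.
Check: 176^117 ≡ 136 (mod 199).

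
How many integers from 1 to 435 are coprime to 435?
224

435 = 3 × 5 × 29
φ(n) = n × ∏(1 - 1/p) for each prime p dividing n
φ(435) = 435 × (1 - 1/3) × (1 - 1/5) × (1 - 1/29) = 224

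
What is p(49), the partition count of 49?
173525

p(n) counts ways to write n as a sum of positive integers (order ignored).
Euler's pentagonal recurrence: p(k) = p(k-1) + p(k-2) - p(k-5) - p(k-7) + p(k-12) + p(k-15) - ... (offsets j(3j∓1)/2, signs ++--, p(0)=1, p(<0)=0).
DP table for k = 0..48: p(0)=1, p(1)=1, p(2)=2, p(3)=3, p(4)=5, p(5)=7, p(6)=11, p(7)=15, p(8)=22, p(9)=30, p(10)=42, p(11)=56, p(12)=77, p(13)=101, p(14)=135, p(15)=176, p(16)=231, p(17)=297, p(18)=385, p(19)=490, p(20)=627, p(21)=792, p(22)=1002, p(23)=1255, p(24)=1575, p(25)=1958, p(26)=2436, p(27)=3010, p(28)=3718, p(29)=4565, p(30)=5604, p(31)=6842, p(32)=8349, p(33)=10143, p(34)=12310, p(35)=14883, p(36)=17977, p(37)=21637, p(38)=26015, p(39)=31185, p(40)=37338, p(41)=44583, p(42)=53174, p(43)=63261, p(44)=75175, p(45)=89134, p(46)=105558, p(47)=124754, p(48)=147273.
Final step: p(49) = p(48) + p(47) - p(44) - p(42) + p(37) + p(34) - p(27) - p(23) + p(14) + p(9)
= 147273 + 124754 - 75175 - 53174 + 21637 + 12310 - 3010 - 1255 + 135 + 30
= 173525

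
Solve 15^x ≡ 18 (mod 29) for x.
17

Baby-step giant-step with step n = ⌈√29⌉ = 6.
Baby steps 15^j mod 29 (j:value) for j=0..5: 0:1, 1:15, 2:22, 3:11, 4:20, 5:10.
Giant-step multiplier: 15^(-6) ≡ 15^(28-6) = 15^22 ≡ 6 (mod 29).
Giant steps γ_i = 18·6^i mod 29: γ_0=18, γ_1=21, γ_2=10 (in table at j=5).
x = i·n + j = 2·6 + 5 = 17.
Check: 15^17 ≡ 18 (mod 29).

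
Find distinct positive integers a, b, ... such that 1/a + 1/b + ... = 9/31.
1/4 + 1/25 + 1/3100

Greedy algorithm:
9/31: ceiling(31/9) = 4, use 1/4
5/124: ceiling(124/5) = 25, use 1/25
1/3100: ceiling(3100/1) = 3100, use 1/3100
Result: 9/31 = 1/4 + 1/25 + 1/3100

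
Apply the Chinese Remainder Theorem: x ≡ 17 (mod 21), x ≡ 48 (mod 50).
248

Using Chinese Remainder Theorem:
M = 21 × 50 = 1050
M1 = 50, M2 = 21
y1 = 50^(-1) mod 21 = 8
y2 = 21^(-1) mod 50 = 31
x = (17×50×8 + 48×21×31) mod 1050 = 248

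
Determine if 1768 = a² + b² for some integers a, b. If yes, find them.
2² + 42² (a=2, b=42)

Factorization: 1768 = 2^3 × 13 × 17
By Fermat: n is sum of two squares iff every prime p ≡ 3 (mod 4) appears to even power.
All primes ≡ 3 (mod 4) appear to even power.
Search a = 0, 1, 2, … for 1768 - a² a perfect square: first hit at a = 2: 1768 - 4 = 1764 = 42².
1768 = 2² + 42² = 4 + 1764 ✓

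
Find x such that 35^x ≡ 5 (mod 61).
2

Baby-step giant-step with step n = ⌈√61⌉ = 8.
Baby steps 35^j mod 61 (j:value) for j=0..7: 0:1, 1:35, 2:5, 3:53, 4:25, 5:21, 6:3, 7:44.
h = 5 is already in the table at j=2, so x = 2.
Check: 35^2 ≡ 5 (mod 61).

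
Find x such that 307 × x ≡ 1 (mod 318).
289

gcd(307, 318) = 1, so the inverse exists.
Extended Euclidean algorithm on (318, 307):
318 = 1 × 307 + 11  ⟹  11 = (1)·318 + (-1)·307
307 = 27 × 11 + 10  ⟹  10 = (-27)·318 + (28)·307
11 = 1 × 10 + 1  ⟹  1 = (28)·318 + (-29)·307
So (-29)·307 ≡ 1 (mod 318), i.e. 307^(-1) ≡ -29 ≡ 289 (mod 318).
Check: 307 × 289 = 88723 ≡ 1 (mod 318)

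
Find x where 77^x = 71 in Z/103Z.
23

Baby-step giant-step with step n = ⌈√103⌉ = 11.
Baby steps 77^j mod 103 (j:value) for j=0..10: 0:1, 1:77, 2:58, 3:37, 4:68, 5:86, 6:30, 7:44, 8:92, 9:80, 10:83.
Giant-step multiplier: 77^(-11) ≡ 77^(102-11) = 77^91 ≡ 62 (mod 103).
Giant steps γ_i = 71·62^i mod 103: γ_0=71, γ_1=76, γ_2=77 (in table at j=1).
x = i·n + j = 2·11 + 1 = 23.
Check: 77^23 ≡ 71 (mod 103).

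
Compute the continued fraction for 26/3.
[8; 1, 2]

Euclidean algorithm steps:
26 = 8 × 3 + 2
3 = 1 × 2 + 1
2 = 2 × 1 + 0
Continued fraction: [8; 1, 2]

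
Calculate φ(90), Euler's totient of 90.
24

90 = 2 × 3^2 × 5
φ(n) = n × ∏(1 - 1/p) for each prime p dividing n
φ(90) = 90 × (1 - 1/2) × (1 - 1/3) × (1 - 1/5) = 24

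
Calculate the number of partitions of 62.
1300156

p(n) counts ways to write n as a sum of positive integers (order ignored).
Euler's pentagonal recurrence: p(k) = p(k-1) + p(k-2) - p(k-5) - p(k-7) + p(k-12) + p(k-15) - ... (offsets j(3j∓1)/2, signs ++--, p(0)=1, p(<0)=0).
DP table for k = 0..61: p(0)=1, p(1)=1, p(2)=2, p(3)=3, p(4)=5, p(5)=7, p(6)=11, p(7)=15, p(8)=22, p(9)=30, p(10)=42, p(11)=56, p(12)=77, p(13)=101, p(14)=135, p(15)=176, p(16)=231, p(17)=297, p(18)=385, p(19)=490, p(20)=627, p(21)=792, p(22)=1002, p(23)=1255, p(24)=1575, p(25)=1958, p(26)=2436, p(27)=3010, p(28)=3718, p(29)=4565, p(30)=5604, p(31)=6842, p(32)=8349, p(33)=10143, p(34)=12310, p(35)=14883, p(36)=17977, p(37)=21637, p(38)=26015, p(39)=31185, p(40)=37338, p(41)=44583, p(42)=53174, p(43)=63261, p(44)=75175, p(45)=89134, p(46)=105558, p(47)=124754, p(48)=147273, p(49)=173525, p(50)=204226, p(51)=239943, p(52)=281589, p(53)=329931, p(54)=386155, p(55)=451276, p(56)=526823, p(57)=614154, p(58)=715220, p(59)=831820, p(60)=966467, p(61)=1121505.
Final step: p(62) = p(61) + p(60) - p(57) - p(55) + p(50) + p(47) - p(40) - p(36) + p(27) + p(22) - p(11) - p(5)
= 1121505 + 966467 - 614154 - 451276 + 204226 + 124754 - 37338 - 17977 + 3010 + 1002 - 56 - 7
= 1300156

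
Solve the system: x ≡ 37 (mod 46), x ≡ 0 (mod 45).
405

Using Chinese Remainder Theorem:
M = 46 × 45 = 2070
M1 = 45, M2 = 46
y1 = 45^(-1) mod 46 = 45
y2 = 46^(-1) mod 45 = 1
x = (37×45×45 + 0×46×1) mod 2070 = 405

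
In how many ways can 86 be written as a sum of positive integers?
34262962

p(n) counts ways to write n as a sum of positive integers (order ignored).
Euler's pentagonal recurrence: p(k) = p(k-1) + p(k-2) - p(k-5) - p(k-7) + p(k-12) + p(k-15) - ... (offsets j(3j∓1)/2, signs ++--, p(0)=1, p(<0)=0).
DP table for k = 0..85: p(0)=1, p(1)=1, p(2)=2, p(3)=3, p(4)=5, p(5)=7, p(6)=11, p(7)=15, p(8)=22, p(9)=30, p(10)=42, p(11)=56, p(12)=77, p(13)=101, p(14)=135, p(15)=176, p(16)=231, p(17)=297, p(18)=385, p(19)=490, p(20)=627, p(21)=792, p(22)=1002, p(23)=1255, p(24)=1575, p(25)=1958, p(26)=2436, p(27)=3010, p(28)=3718, p(29)=4565, p(30)=5604, p(31)=6842, p(32)=8349, p(33)=10143, p(34)=12310, p(35)=14883, p(36)=17977, p(37)=21637, p(38)=26015, p(39)=31185, p(40)=37338, p(41)=44583, p(42)=53174, p(43)=63261, p(44)=75175, p(45)=89134, p(46)=105558, p(47)=124754, p(48)=147273, p(49)=173525, p(50)=204226, p(51)=239943, p(52)=281589, p(53)=329931, p(54)=386155, p(55)=451276, p(56)=526823, p(57)=614154, p(58)=715220, p(59)=831820, p(60)=966467, p(61)=1121505, p(62)=1300156, p(63)=1505499, p(64)=1741630, p(65)=2012558, p(66)=2323520, p(67)=2679689, p(68)=3087735, p(69)=3554345, p(70)=4087968, p(71)=4697205, p(72)=5392783, p(73)=6185689, p(74)=7089500, p(75)=8118264, p(76)=9289091, p(77)=10619863, p(78)=12132164, p(79)=13848650, p(80)=15796476, p(81)=18004327, p(82)=20506255, p(83)=23338469, p(84)=26543660, p(85)=30167357.
Final step: p(86) = p(85) + p(84) - p(81) - p(79) + p(74) + p(71) - p(64) - p(60) + p(51) + p(46) - p(35) - p(29) + p(16) + p(9)
= 30167357 + 26543660 - 18004327 - 13848650 + 7089500 + 4697205 - 1741630 - 966467 + 239943 + 105558 - 14883 - 4565 + 231 + 30
= 34262962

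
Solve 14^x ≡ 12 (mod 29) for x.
7

Baby-step giant-step with step n = ⌈√29⌉ = 6.
Baby steps 14^j mod 29 (j:value) for j=0..5: 0:1, 1:14, 2:22, 3:18, 4:20, 5:19.
Giant-step multiplier: 14^(-6) ≡ 14^(28-6) = 14^22 ≡ 6 (mod 29).
Giant steps γ_i = 12·6^i mod 29: γ_0=12, γ_1=14 (in table at j=1).
x = i·n + j = 1·6 + 1 = 7.
Check: 14^7 ≡ 12 (mod 29).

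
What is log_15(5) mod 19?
8

Baby-step giant-step with step n = ⌈√19⌉ = 5.
Baby steps 15^j mod 19 (j:value) for j=0..4: 0:1, 1:15, 2:16, 3:12, 4:9.
Giant-step multiplier: 15^(-5) ≡ 15^(18-5) = 15^13 ≡ 10 (mod 19).
Giant steps γ_i = 5·10^i mod 19: γ_0=5, γ_1=12 (in table at j=3).
x = i·n + j = 1·5 + 3 = 8.
Check: 15^8 ≡ 5 (mod 19).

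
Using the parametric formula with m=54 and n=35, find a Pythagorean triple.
(1691, 3780, 4141)

Euclid's formula: a = m² - n², b = 2mn, c = m² + n²
m = 54, n = 35
a = 54² - 35² = 2916 - 1225 = 1691
b = 2 × 54 × 35 = 3780
c = 54² + 35² = 2916 + 1225 = 4141
Verification: 1691² + 3780² = 2859481 + 14288400 = 17147881 = 4141² ✓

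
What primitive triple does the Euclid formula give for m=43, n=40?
(249, 3440, 3449)

Euclid's formula: a = m² - n², b = 2mn, c = m² + n²
m = 43, n = 40
a = 43² - 40² = 1849 - 1600 = 249
b = 2 × 43 × 40 = 3440
c = 43² + 40² = 1849 + 1600 = 3449
Verification: 249² + 3440² = 62001 + 11833600 = 11895601 = 3449² ✓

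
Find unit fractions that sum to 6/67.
1/12 + 1/161 + 1/129444

Greedy algorithm:
6/67: ceiling(67/6) = 12, use 1/12
5/804: ceiling(804/5) = 161, use 1/161
1/129444: ceiling(129444/1) = 129444, use 1/129444
Result: 6/67 = 1/12 + 1/161 + 1/129444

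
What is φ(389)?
388

389 = 389
φ(n) = n × ∏(1 - 1/p) for each prime p dividing n
φ(389) = 389 × (1 - 1/389) = 388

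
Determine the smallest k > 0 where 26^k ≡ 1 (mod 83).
41

83 is prime, so ord(26) divides φ(83) = 82.
Divisors of 82: 1, 2, 41, 82.
Repeated squaring: 26^1 ≡ 26, 26^2 ≡ 12, 26^4 ≡ 61, 26^8 ≡ 69, 26^16 ≡ 30, 26^32 ≡ 70, 26^64 ≡ 3 (mod 83).
Test 26^d mod 83 for each divisor d in increasing order:
26^1 ≡ 26
26^2 ≡ 12
26^41 = 26^32·26^8·26^1 ≡ 1  ← first divisor giving 1
The order is 41.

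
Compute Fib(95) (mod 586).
437

Matrix identity: Q^n = [[F_(n+1), F_n], [F_n, F_(n-1)]] with Q = [[1,1],[1,0]].
n = 95 = 1011111₂. Square-and-multiply, entries mod 586:
Q^1 = [[1,1],[1,0]]
Q^2 = (Q^1)² = [[2,1],[1,1]]
Q^5 = (Q^2)²·Q = [[8,5],[5,3]]
Q^11 = (Q^5)²·Q = [[144,89],[89,55]]
Q^23 = (Q^11)²·Q = [[74,529],[529,131]]
Q^47 = (Q^23)²·Q = [[556,521],[521,35]]
Q^95 = (Q^47)²·Q = [[112,437],[437,261]]
F_95 mod 586 = Q^95[0][1] = 437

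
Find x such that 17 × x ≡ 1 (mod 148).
61

gcd(17, 148) = 1, so the inverse exists.
Extended Euclidean algorithm on (148, 17):
148 = 8 × 17 + 12  ⟹  12 = (1)·148 + (-8)·17
17 = 1 × 12 + 5  ⟹  5 = (-1)·148 + (9)·17
12 = 2 × 5 + 2  ⟹  2 = (3)·148 + (-26)·17
5 = 2 × 2 + 1  ⟹  1 = (-7)·148 + (61)·17
So (61)·17 ≡ 1 (mod 148), i.e. 17^(-1) ≡ 61 (mod 148).
Check: 17 × 61 = 1037 ≡ 1 (mod 148)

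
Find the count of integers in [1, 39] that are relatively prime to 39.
24

39 = 3 × 13
φ(n) = n × ∏(1 - 1/p) for each prime p dividing n
φ(39) = 39 × (1 - 1/3) × (1 - 1/13) = 24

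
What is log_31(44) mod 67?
35

Baby-step giant-step with step n = ⌈√67⌉ = 9.
Baby steps 31^j mod 67 (j:value) for j=0..8: 0:1, 1:31, 2:23, 3:43, 4:60, 5:51, 6:40, 7:34, 8:49.
Giant-step multiplier: 31^(-9) ≡ 31^(66-9) = 31^57 ≡ 3 (mod 67).
Giant steps γ_i = 44·3^i mod 67: γ_0=44, γ_1=65, γ_2=61, γ_3=49 (in table at j=8).
x = i·n + j = 3·9 + 8 = 35.
Check: 31^35 ≡ 44 (mod 67).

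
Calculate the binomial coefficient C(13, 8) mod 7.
6

Using Lucas' theorem:
Write n=13 and k=8 in base 7:
n in base 7: [1, 6]
k in base 7: [1, 1]
C(13,8) mod 7 = ∏ C(n_i, k_i) mod 7
Digit binomials (mod 7): C(1,1) = 1; C(6,1) = 6
Product: 1 × 6 = 6 ≡ 6 (mod 7)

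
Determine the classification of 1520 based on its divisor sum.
abundant

Proper divisors of 1520: sum = 1 + 2 + 4 + 5 + 8 + 10 + 16 + 19 + ... + 190 + 304 + 380 + 760 (19 divisors) = 2200
Since 2200 > 1520, 1520 is abundant.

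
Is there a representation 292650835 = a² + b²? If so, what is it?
Not possible

Factorization: 292650835 = 5 × 17 × 151^3
By Fermat: n is sum of two squares iff every prime p ≡ 3 (mod 4) appears to even power.
Prime(s) ≡ 3 (mod 4) with odd exponent: [(151, 3)]
Therefore 292650835 cannot be expressed as a² + b².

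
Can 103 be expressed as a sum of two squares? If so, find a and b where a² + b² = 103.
Not possible

Factorization: 103 = 103
By Fermat: n is sum of two squares iff every prime p ≡ 3 (mod 4) appears to even power.
Prime(s) ≡ 3 (mod 4) with odd exponent: [(103, 1)]
Therefore 103 cannot be expressed as a² + b².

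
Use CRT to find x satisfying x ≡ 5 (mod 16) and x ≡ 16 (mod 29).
277

Using Chinese Remainder Theorem:
M = 16 × 29 = 464
M1 = 29, M2 = 16
y1 = 29^(-1) mod 16 = 5
y2 = 16^(-1) mod 29 = 20
x = (5×29×5 + 16×16×20) mod 464 = 277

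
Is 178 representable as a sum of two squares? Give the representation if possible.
3² + 13² (a=3, b=13)

Factorization: 178 = 2 × 89
By Fermat: n is sum of two squares iff every prime p ≡ 3 (mod 4) appears to even power.
All primes ≡ 3 (mod 4) appear to even power.
Search a = 0, 1, 2, … for 178 - a² a perfect square: first hit at a = 3: 178 - 9 = 169 = 13².
178 = 3² + 13² = 9 + 169 ✓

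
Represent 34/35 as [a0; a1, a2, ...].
[0; 1, 34]

Euclidean algorithm steps:
34 = 0 × 35 + 34
35 = 1 × 34 + 1
34 = 34 × 1 + 0
Continued fraction: [0; 1, 34]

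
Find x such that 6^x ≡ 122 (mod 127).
78

Baby-step giant-step with step n = ⌈√127⌉ = 12.
Baby steps 6^j mod 127 (j:value) for j=0..11: 0:1, 1:6, 2:36, 3:89, 4:26, 5:29, 6:47, 7:28, 8:41, 9:119, 10:79, 11:93.
Giant-step multiplier: 6^(-12) ≡ 6^(126-12) = 6^114 ≡ 94 (mod 127).
Giant steps γ_i = 122·94^i mod 127: γ_0=122, γ_1=38, γ_2=16, γ_3=107, γ_4=25, γ_5=64, γ_6=47 (in table at j=6).
x = i·n + j = 6·12 + 6 = 78.
Check: 6^78 ≡ 122 (mod 127).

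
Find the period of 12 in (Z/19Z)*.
6

19 is prime, so ord(12) divides φ(19) = 18.
Divisors of 18: 1, 2, 3, 6, 9, 18.
Repeated squaring: 12^1 ≡ 12, 12^2 ≡ 11, 12^4 ≡ 7, 12^8 ≡ 11, 12^16 ≡ 7 (mod 19).
Test 12^d mod 19 for each divisor d in increasing order:
12^1 ≡ 12
12^2 ≡ 11
12^3 = 12^2·12^1 ≡ 18
12^6 = 12^4·12^2 ≡ 1  ← first divisor giving 1
The order is 6.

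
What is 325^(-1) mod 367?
166

gcd(325, 367) = 1, so the inverse exists.
Extended Euclidean algorithm on (367, 325):
367 = 1 × 325 + 42  ⟹  42 = (1)·367 + (-1)·325
325 = 7 × 42 + 31  ⟹  31 = (-7)·367 + (8)·325
42 = 1 × 31 + 11  ⟹  11 = (8)·367 + (-9)·325
31 = 2 × 11 + 9  ⟹  9 = (-23)·367 + (26)·325
11 = 1 × 9 + 2  ⟹  2 = (31)·367 + (-35)·325
9 = 4 × 2 + 1  ⟹  1 = (-147)·367 + (166)·325
So (166)·325 ≡ 1 (mod 367), i.e. 325^(-1) ≡ 166 (mod 367).
Check: 325 × 166 = 53950 ≡ 1 (mod 367)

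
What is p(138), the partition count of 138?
12292341831

p(n) counts ways to write n as a sum of positive integers (order ignored).
Euler's pentagonal recurrence: p(k) = p(k-1) + p(k-2) - p(k-5) - p(k-7) + p(k-12) + p(k-15) - ... (offsets j(3j∓1)/2, signs ++--, p(0)=1, p(<0)=0).
DP table for k = 0..137: p(0)=1, p(1)=1, p(2)=2, p(3)=3, p(4)=5, p(5)=7, p(6)=11, p(7)=15, p(8)=22, p(9)=30, p(10)=42, p(11)=56, p(12)=77, p(13)=101, p(14)=135, p(15)=176, p(16)=231, p(17)=297, p(18)=385, p(19)=490, p(20)=627, p(21)=792, p(22)=1002, p(23)=1255, p(24)=1575, p(25)=1958, p(26)=2436, p(27)=3010, p(28)=3718, p(29)=4565, p(30)=5604, p(31)=6842, p(32)=8349, p(33)=10143, p(34)=12310, p(35)=14883, p(36)=17977, p(37)=21637, p(38)=26015, p(39)=31185, p(40)=37338, p(41)=44583, p(42)=53174, p(43)=63261, p(44)=75175, p(45)=89134, p(46)=105558, p(47)=124754, p(48)=147273, p(49)=173525, p(50)=204226, p(51)=239943, p(52)=281589, p(53)=329931, p(54)=386155, p(55)=451276, p(56)=526823, p(57)=614154, p(58)=715220, p(59)=831820, p(60)=966467, p(61)=1121505, p(62)=1300156, p(63)=1505499, p(64)=1741630, p(65)=2012558, p(66)=2323520, p(67)=2679689, p(68)=3087735, p(69)=3554345, p(70)=4087968, p(71)=4697205, p(72)=5392783, p(73)=6185689, p(74)=7089500, p(75)=8118264, p(76)=9289091, p(77)=10619863, p(78)=12132164, p(79)=13848650, p(80)=15796476, p(81)=18004327, p(82)=20506255, p(83)=23338469, p(84)=26543660, p(85)=30167357, p(86)=34262962, p(87)=38887673, p(88)=44108109, p(89)=49995925, p(90)=56634173, p(91)=64112359, p(92)=72533807, p(93)=82010177, p(94)=92669720, p(95)=104651419, p(96)=118114304, p(97)=133230930, p(98)=150198136, p(99)=169229875, p(100)=190569292, p(101)=214481126, p(102)=241265379, p(103)=271248950, p(104)=304801365, p(105)=342325709, p(106)=384276336, p(107)=431149389, p(108)=483502844, p(109)=541946240, p(110)=607163746, p(111)=679903203, p(112)=761002156, p(113)=851376628, p(114)=952050665, p(115)=1064144451, p(116)=1188908248, p(117)=1327710076, p(118)=1482074143, p(119)=1653668665, p(120)=1844349560, p(121)=2056148051, p(122)=2291320912, p(123)=2552338241, p(124)=2841940500, p(125)=3163127352, p(126)=3519222692, p(127)=3913864295, p(128)=4351078600, p(129)=4835271870, p(130)=5371315400, p(131)=5964539504, p(132)=6620830889, p(133)=7346629512, p(134)=8149040695, p(135)=9035836076, p(136)=10015581680, p(137)=11097645016.
Final step: p(138) = p(137) + p(136) - p(133) - p(131) + p(126) + p(123) - p(116) - p(112) + p(103) + p(98) - p(87) - p(81) + p(68) + p(61) - p(46) - p(38) + p(21) + p(12)
= 11097645016 + 10015581680 - 7346629512 - 5964539504 + 3519222692 + 2552338241 - 1188908248 - 761002156 + 271248950 + 150198136 - 38887673 - 18004327 + 3087735 + 1121505 - 105558 - 26015 + 792 + 77
= 12292341831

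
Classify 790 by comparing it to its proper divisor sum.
deficient

Proper divisors of 790: sum = 1 + 2 + 5 + 10 + 79 + 158 + 395 = 650
Since 650 < 790, 790 is deficient.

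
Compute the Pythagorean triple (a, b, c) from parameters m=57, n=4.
(3233, 456, 3265)

Euclid's formula: a = m² - n², b = 2mn, c = m² + n²
m = 57, n = 4
a = 57² - 4² = 3249 - 16 = 3233
b = 2 × 57 × 4 = 456
c = 57² + 4² = 3249 + 16 = 3265
Verification: 3233² + 456² = 10452289 + 207936 = 10660225 = 3265² ✓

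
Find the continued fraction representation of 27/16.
[1; 1, 2, 5]

Euclidean algorithm steps:
27 = 1 × 16 + 11
16 = 1 × 11 + 5
11 = 2 × 5 + 1
5 = 5 × 1 + 0
Continued fraction: [1; 1, 2, 5]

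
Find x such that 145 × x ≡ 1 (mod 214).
31

gcd(145, 214) = 1, so the inverse exists.
Extended Euclidean algorithm on (214, 145):
214 = 1 × 145 + 69  ⟹  69 = (1)·214 + (-1)·145
145 = 2 × 69 + 7  ⟹  7 = (-2)·214 + (3)·145
69 = 9 × 7 + 6  ⟹  6 = (19)·214 + (-28)·145
7 = 1 × 6 + 1  ⟹  1 = (-21)·214 + (31)·145
So (31)·145 ≡ 1 (mod 214), i.e. 145^(-1) ≡ 31 (mod 214).
Check: 145 × 31 = 4495 ≡ 1 (mod 214)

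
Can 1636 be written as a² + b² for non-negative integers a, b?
6² + 40² (a=6, b=40)

Factorization: 1636 = 2^2 × 409
By Fermat: n is sum of two squares iff every prime p ≡ 3 (mod 4) appears to even power.
All primes ≡ 3 (mod 4) appear to even power.
Search a = 0, 1, 2, … for 1636 - a² a perfect square: first hit at a = 6: 1636 - 36 = 1600 = 40².
1636 = 6² + 40² = 36 + 1600 ✓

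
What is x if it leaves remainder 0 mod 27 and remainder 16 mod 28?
324

Using Chinese Remainder Theorem:
M = 27 × 28 = 756
M1 = 28, M2 = 27
y1 = 28^(-1) mod 27 = 1
y2 = 27^(-1) mod 28 = 27
x = (0×28×1 + 16×27×27) mod 756 = 324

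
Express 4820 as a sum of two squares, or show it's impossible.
14² + 68² (a=14, b=68)

Factorization: 4820 = 2^2 × 5 × 241
By Fermat: n is sum of two squares iff every prime p ≡ 3 (mod 4) appears to even power.
All primes ≡ 3 (mod 4) appear to even power.
Search a = 0, 1, 2, … for 4820 - a² a perfect square: first hit at a = 14: 4820 - 196 = 4624 = 68².
4820 = 14² + 68² = 196 + 4624 ✓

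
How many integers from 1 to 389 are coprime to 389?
388

389 = 389
φ(n) = n × ∏(1 - 1/p) for each prime p dividing n
φ(389) = 389 × (1 - 1/389) = 388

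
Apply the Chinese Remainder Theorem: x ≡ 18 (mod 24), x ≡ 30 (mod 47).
594

Using Chinese Remainder Theorem:
M = 24 × 47 = 1128
M1 = 47, M2 = 24
y1 = 47^(-1) mod 24 = 23
y2 = 24^(-1) mod 47 = 2
x = (18×47×23 + 30×24×2) mod 1128 = 594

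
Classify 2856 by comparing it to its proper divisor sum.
abundant

Proper divisors of 2856: sum = 1 + 2 + 3 + 4 + 6 + 7 + 8 + 12 + ... + 476 + 714 + 952 + 1428 (31 divisors) = 5784
Since 5784 > 2856, 2856 is abundant.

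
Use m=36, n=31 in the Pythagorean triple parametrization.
(335, 2232, 2257)

Euclid's formula: a = m² - n², b = 2mn, c = m² + n²
m = 36, n = 31
a = 36² - 31² = 1296 - 961 = 335
b = 2 × 36 × 31 = 2232
c = 36² + 31² = 1296 + 961 = 2257
Verification: 335² + 2232² = 112225 + 4981824 = 5094049 = 2257² ✓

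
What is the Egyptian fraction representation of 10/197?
1/20 + 1/1314 + 1/2588580

Greedy algorithm:
10/197: ceiling(197/10) = 20, use 1/20
3/3940: ceiling(3940/3) = 1314, use 1/1314
1/2588580: ceiling(2588580/1) = 2588580, use 1/2588580
Result: 10/197 = 1/20 + 1/1314 + 1/2588580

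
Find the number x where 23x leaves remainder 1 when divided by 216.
47

gcd(23, 216) = 1, so the inverse exists.
Extended Euclidean algorithm on (216, 23):
216 = 9 × 23 + 9  ⟹  9 = (1)·216 + (-9)·23
23 = 2 × 9 + 5  ⟹  5 = (-2)·216 + (19)·23
9 = 1 × 5 + 4  ⟹  4 = (3)·216 + (-28)·23
5 = 1 × 4 + 1  ⟹  1 = (-5)·216 + (47)·23
So (47)·23 ≡ 1 (mod 216), i.e. 23^(-1) ≡ 47 (mod 216).
Check: 23 × 47 = 1081 ≡ 1 (mod 216)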